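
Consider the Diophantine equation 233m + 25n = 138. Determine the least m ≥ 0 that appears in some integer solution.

11

gcd(233, 25) = 1  (233 = 9*25 + 8, 25 = 3*8 + 1, 8 = 8*1).
1 divides 138, so solutions exist.
Back-substituting, 233*(-3) + 25*(28) = 1.
Scale by 138/1 = 138: (m₀, n₀) = (-414, 3864).
General solution: m = -414 + 25t, n = 3864 - 233t for integer t.
m ≥ 0: smallest is -414 mod 25 = 11 (at t = 17), with n = -97.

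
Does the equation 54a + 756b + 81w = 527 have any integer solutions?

no

gcd(756, 54) = 54  (756 = 14·54).
gcd(54, 81) = 27.
27 does not divide 527 (remainder 14), so no integer solutions.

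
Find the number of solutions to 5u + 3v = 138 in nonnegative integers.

10

gcd(5, 3) = 1  (5 = 1·3 + 2, 3 = 1·2 + 1, 2 = 2·1).
Back-substituting, 5·(-1) + 3·(2) = 1.
Scale by 138: one solution is (-138, 276). Reduce u mod 3: (0, 46).
General: u = 0 + 3t, v = 46 - 5t.
u ≥ 0 ⇒ t ≥ 0; v ≥ 0 ⇒ t ≤ 9. So t ∈ [0, 9]: 10 solutions.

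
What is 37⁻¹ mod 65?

58

gcd(65, 37) = 1.
By Bézout, 37*(-7) + 65*(4) = 1.
So 37*-7 ≡ 1 (mod 65), and -7 mod 65 = 58.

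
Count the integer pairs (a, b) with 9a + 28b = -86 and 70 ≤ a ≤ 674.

21

gcd(28, 9):
  28 = 3×9 + 1
  9 = 9×1
so gcd(28, 9) = 1.
Back-substitute for Bézout coefficients:
  1 = 28 - 3×9
  ... = 9×(-3) + 28×(1)
Scale by -86: particular solution (258, -86); reduce a mod 28: (6, -5).
General solution: a = 6 + 28t, b = -5 - 9t for integer t.
70 ≤ 6 + 28t ≤ 674 gives t ∈ [3, 23], which is 21 values.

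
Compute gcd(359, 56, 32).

gcd(359, 56) = 1.
gcd(1, 32) = 1.

1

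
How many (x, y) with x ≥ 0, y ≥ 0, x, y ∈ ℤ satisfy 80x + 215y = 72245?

gcd(215, 80) = 5.
By Bézout, 80×(-8) + 215×(3) = 5.
One solution: (35, 323).
General: x = 35 + 43t, y = 323 - 16t.
x ≥ 0 ⇒ t ≥ 0; y ≥ 0 ⇒ t ≤ 20. So t ∈ [0, 20]: 21 solutions.

21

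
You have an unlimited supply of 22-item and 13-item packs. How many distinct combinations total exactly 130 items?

Need nonnegative integers with 22j + 13k = 130.
gcd(22, 13) = 1, and 22·(3) + 13·(-5) = 1.
So (j₀, k₀) = (390, -650); general j = 390 + 13t, k = -650 - 22t.
j ≥ 0 ⇒ t ≥ -30; k ≥ 0 ⇒ t ≤ -30. That's 1 value of t.

1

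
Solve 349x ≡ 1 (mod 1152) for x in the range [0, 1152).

gcd(1152, 349) = 1  (1152 = 3×349 + 105, 349 = 3×105 + 34, 105 = 3×34 + 3, 34 = 11×3 + 1, 3 = 3×1).
Back-substituting, 349×(373) + 1152×(-113) = 1.
So 349×373 ≡ 1 (mod 1152), and 373 mod 1152 = 373.

373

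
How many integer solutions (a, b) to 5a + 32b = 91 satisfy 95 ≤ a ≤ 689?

19

gcd(32, 5) = 1  (32 = 6·5 + 2, 5 = 2·2 + 1, 2 = 2·1).
Back-substituting, 5·(13) + 32·(-2) = 1.
Scale by 91: particular solution (1183, -182); reduce a mod 32: (31, -2).
General solution: a = 31 + 32t, b = -2 - 5t for integer t.
95 ≤ 31 + 32t ≤ 689 gives t ∈ [2, 20], which is 19 values.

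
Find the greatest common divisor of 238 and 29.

1

gcd(238, 29) = 1  (238 = 8*29 + 6, 29 = 4*6 + 5, 6 = 1*5 + 1, 5 = 5*1).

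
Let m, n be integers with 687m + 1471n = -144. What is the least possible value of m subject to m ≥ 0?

1201

gcd(1471, 687) = 1  (1471 = 2·687 + 97, 687 = 7·97 + 8, 97 = 12·8 + 1, 8 = 8·1).
1 divides -144, so solutions exist.
Back-substituting, 687·(-182) + 1471·(85) = 1.
Scale by -144/1 = -144: (m₀, n₀) = (26208, -12240).
General solution: m = 26208 + 1471t, n = -12240 - 687t for integer t.
m ≥ 0: smallest is 26208 mod 1471 = 1201 (at t = -17), with n = -561.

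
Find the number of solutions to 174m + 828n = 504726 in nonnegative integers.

gcd(828, 174) = 6  (828 = 4·174 + 132, 174 = 1·132 + 42, 132 = 3·42 + 6, 42 = 7·6).
Back-substituting, 174·(-19) + 828·(4) = 6.
Scale by 84121: one solution is (-1598299, 336484). Reduce m mod 138: (17, 606).
General: m = 17 + 138t, n = 606 - 29t.
m ≥ 0 ⇒ t ≥ 0; n ≥ 0 ⇒ t ≤ 20. So t ∈ [0, 20]: 21 solutions.

21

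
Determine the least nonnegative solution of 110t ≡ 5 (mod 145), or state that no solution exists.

gcd(145, 110) = 5.
5 divides 5, so solutions exist.
By Bézout, 110*(4) + 145*(-3) = 5.
So 110*(4) ≡ 5 (mod 145); multiply by 1: t ≡ 4 (mod 29).
Smallest nonnegative: t = 4 mod 29 = 4.

4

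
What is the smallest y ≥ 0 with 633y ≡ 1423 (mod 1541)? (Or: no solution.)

1144

gcd(1541, 633) = 1  (1541 = 2·633 + 275, 633 = 2·275 + 83, 275 = 3·83 + 26, 83 = 3·26 + 5, 26 = 5·5 + 1, 5 = 5·1).
1 divides 1423, so solutions exist.
Back-substituting, 633·(-297) + 1541·(122) = 1.
So 633·(-297) ≡ 1 (mod 1541); multiply by 1423: y ≡ -422631 (mod 1541).
Smallest nonnegative: y = -422631 mod 1541 = 1144.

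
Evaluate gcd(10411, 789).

1

gcd(10411, 789) = 1  (10411 = 13·789 + 154, 789 = 5·154 + 19, 154 = 8·19 + 2, 19 = 9·2 + 1, 2 = 2·1).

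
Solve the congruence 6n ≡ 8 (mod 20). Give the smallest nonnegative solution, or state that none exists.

gcd(20, 6) = 2.
2 divides 8, so solutions exist.
By Bézout, 6×(-3) + 20×(1) = 2.
So 6×(-3) ≡ 2 (mod 20); multiply by 4: n ≡ -12 (mod 10).
Smallest nonnegative: n = -12 mod 10 = 8.

8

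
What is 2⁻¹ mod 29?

15

gcd(29, 2) = 1.
By Bézout, 2*(-14) + 29*(1) = 1.
So 2*-14 ≡ 1 (mod 29), and -14 mod 29 = 15.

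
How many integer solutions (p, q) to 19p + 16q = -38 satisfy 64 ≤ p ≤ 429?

gcd(19, 16) = 1  (19 = 1×16 + 3, 16 = 5×3 + 1, 3 = 3×1).
Back-substituting, 19×(-5) + 16×(6) = 1.
Scale by -38: particular solution (190, -228); reduce p mod 16: (14, -19).
General solution: p = 14 + 16t, q = -19 - 19t for integer t.
64 ≤ 14 + 16t ≤ 429 gives t ∈ [4, 25], which is 22 values.

22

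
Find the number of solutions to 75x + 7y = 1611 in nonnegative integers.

3

gcd(75, 7) = 1.
By Bézout, 75·(3) + 7·(-32) = 1.
One solution: (3, 198).
General: x = 3 + 7t, y = 198 - 75t.
x ≥ 0 ⇒ t ≥ 0; y ≥ 0 ⇒ t ≤ 2. So t ∈ [0, 2]: 3 solutions.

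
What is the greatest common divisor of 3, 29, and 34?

1

gcd(29, 3):
  29 = 9×3 + 2
  3 = 1×2 + 1
  2 = 2×1
so gcd(29, 3) = 1.
gcd(1, 34) = 1.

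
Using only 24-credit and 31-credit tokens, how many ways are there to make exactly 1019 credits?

2

Need nonnegative integers with 24j + 31k = 1019.
gcd(24, 31) = 1, and 24·(-9) + 31·(7) = 1.
So (j₀, k₀) = (-9171, 7133); general j = -9171 + 31t, k = 7133 - 24t.
j ≥ 0 ⇒ t ≥ 296; k ≥ 0 ⇒ t ≤ 297. That's 2 values of t.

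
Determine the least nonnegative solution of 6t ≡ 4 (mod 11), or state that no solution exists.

gcd(11, 6):
  11 = 1*6 + 5
  6 = 1*5 + 1
  5 = 5*1
so gcd(11, 6) = 1.
1 divides 4, so solutions exist.
Back-substitute for Bézout coefficients:
  1 = 6 - 1*5
  ... = 6*(2) + 11*(-1)
So 6*(2) ≡ 1 (mod 11); multiply by 4: t ≡ 8 (mod 11).
Smallest nonnegative: t = 8 mod 11 = 8.

8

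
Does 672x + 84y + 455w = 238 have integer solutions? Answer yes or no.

gcd(672, 84) = 84  (672 = 8*84).
gcd(84, 455) = 7.
7 divides 238, so integer solutions exist.

yes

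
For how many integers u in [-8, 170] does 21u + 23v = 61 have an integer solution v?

8

gcd(23, 21) = 1  (23 = 1×21 + 2, 21 = 10×2 + 1, 2 = 2×1).
Back-substituting, 21×(11) + 23×(-10) = 1.
Scale by 61: particular solution (671, -610); reduce u mod 23: (4, -1).
General solution: u = 4 + 23t, v = -1 - 21t for integer t.
-8 ≤ 4 + 23t ≤ 170 gives t ∈ [0, 7], which is 8 values.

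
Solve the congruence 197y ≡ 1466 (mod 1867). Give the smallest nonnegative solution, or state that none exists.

gcd(1867, 197) = 1  (1867 = 9×197 + 94, 197 = 2×94 + 9, 94 = 10×9 + 4, 9 = 2×4 + 1, 4 = 4×1).
1 divides 1466, so solutions exist.
Back-substituting, 197×(417) + 1867×(-44) = 1.
So 197×(417) ≡ 1 (mod 1867); multiply by 1466: y ≡ 611322 (mod 1867).
Smallest nonnegative: y = 611322 mod 1867 = 813.

813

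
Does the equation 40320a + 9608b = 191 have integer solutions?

gcd(40320, 9608) = 8  (40320 = 4*9608 + 1888, 9608 = 5*1888 + 168, 1888 = 11*168 + 40, 168 = 4*40 + 8, 40 = 5*8).
8 does not divide 191 (remainder 7), so no integer solutions.

no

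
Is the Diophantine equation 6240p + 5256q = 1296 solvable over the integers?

gcd(6240, 5256) = 24  (6240 = 1*5256 + 984, 5256 = 5*984 + 336, 984 = 2*336 + 312, 336 = 1*312 + 24, 312 = 13*24).
24 divides 1296, so integer solutions exist.

yes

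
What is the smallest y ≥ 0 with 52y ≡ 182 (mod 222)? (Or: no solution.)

59

gcd(222, 52) = 2.
2 divides 182, so solutions exist.
By Bézout, 52·(47) + 222·(-11) = 2.
So 52·(47) ≡ 2 (mod 222); multiply by 91: y ≡ 4277 (mod 111).
Smallest nonnegative: y = 4277 mod 111 = 59.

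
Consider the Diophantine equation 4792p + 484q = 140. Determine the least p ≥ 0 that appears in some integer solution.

108

gcd(4792, 484) = 4.
4 divides 140, so solutions exist.
By Bézout, 4792*(10) + 484*(-99) = 4.
Scale by 140/4 = 35: (p₀, q₀) = (350, -3465).
General solution: p = 350 + 121t, q = -3465 - 1198t for integer t.
p ≥ 0: smallest is 350 mod 121 = 108 (at t = -2), with q = -1069.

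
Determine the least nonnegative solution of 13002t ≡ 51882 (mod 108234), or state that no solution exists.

928

gcd(108234, 13002):
  108234 = 8×13002 + 4218
  13002 = 3×4218 + 348
  4218 = 12×348 + 42
  348 = 8×42 + 12
  42 = 3×12 + 6
  12 = 2×6
so gcd(108234, 13002) = 6.
6 divides 51882, so solutions exist.
Back-substitute for Bézout coefficients:
  6 = 42 - 3×12
  ... = 13002×(-7775) + 108234×(934)
So 13002×(-7775) ≡ 6 (mod 108234); multiply by 8647: t ≡ -67230425 (mod 18039).
Smallest nonnegative: t = -67230425 mod 18039 = 928.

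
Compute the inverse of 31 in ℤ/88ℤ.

gcd(88, 31) = 1  (88 = 2*31 + 26, 31 = 1*26 + 5, 26 = 5*5 + 1, 5 = 5*1).
Back-substituting, 31*(-17) + 88*(6) = 1.
So 31*-17 ≡ 1 (mod 88), and -17 mod 88 = 71.

71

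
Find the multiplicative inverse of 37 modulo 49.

4

gcd(49, 37):
  49 = 1×37 + 12
  37 = 3×12 + 1
  12 = 12×1
so gcd(49, 37) = 1.
Back-substitute for Bézout coefficients:
  1 = 37 - 3×12
  ... = 37×(4) + 49×(-3)
So 37×4 ≡ 1 (mod 49), and 4 mod 49 = 4.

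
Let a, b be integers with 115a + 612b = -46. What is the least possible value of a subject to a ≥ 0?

122

gcd(612, 115):
  612 = 5×115 + 37
  115 = 3×37 + 4
  37 = 9×4 + 1
  4 = 4×1
so gcd(612, 115) = 1.
1 divides -46, so solutions exist.
Back-substitute for Bézout coefficients:
  1 = 37 - 9×4
  ... = 115×(-149) + 612×(28)
Scale by -46/1 = -46: (a₀, b₀) = (6854, -1288).
General solution: a = 6854 + 612t, b = -1288 - 115t for integer t.
a ≥ 0: smallest is 6854 mod 612 = 122 (at t = -11), with b = -23.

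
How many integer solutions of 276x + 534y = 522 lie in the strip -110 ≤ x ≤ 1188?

14

gcd(534, 276) = 6.
By Bézout, 276·(-29) + 534·(15) = 6.
Particular solution: (58, -29).
General solution: x = 58 + 89t, y = -29 - 46t for integer t.
-110 ≤ 58 + 89t ≤ 1188 gives t ∈ [-1, 12], which is 14 values.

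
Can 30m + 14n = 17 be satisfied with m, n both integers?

gcd(30, 14):
  30 = 2·14 + 2
  14 = 7·2
so gcd(30, 14) = 2.
2 does not divide 17 (remainder 1), so no integer solutions.

no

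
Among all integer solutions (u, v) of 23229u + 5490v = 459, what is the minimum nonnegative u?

gcd(23229, 5490):
  23229 = 4·5490 + 1269
  5490 = 4·1269 + 414
  1269 = 3·414 + 27
  414 = 15·27 + 9
  27 = 3·9
so gcd(23229, 5490) = 9.
9 divides 459, so solutions exist.
Back-substitute for Bézout coefficients:
  9 = 414 - 15·27
  ... = 23229·(-199) + 5490·(842)
Scale by 459/9 = 51: (u₀, v₀) = (-10149, 42942).
General solution: u = -10149 + 610t, v = 42942 - 2581t for integer t.
u ≥ 0: smallest is -10149 mod 610 = 221 (at t = 17), with v = -935.

221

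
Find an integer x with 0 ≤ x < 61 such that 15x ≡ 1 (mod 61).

57

gcd(61, 15) = 1  (61 = 4·15 + 1, 15 = 15·1).
Back-substituting, 15·(-4) + 61·(1) = 1.
So 15·-4 ≡ 1 (mod 61), and -4 mod 61 = 57.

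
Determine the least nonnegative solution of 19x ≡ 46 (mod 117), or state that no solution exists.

64

gcd(117, 19) = 1.
1 divides 46, so solutions exist.
By Bézout, 19×(37) + 117×(-6) = 1.
So 19×(37) ≡ 1 (mod 117); multiply by 46: x ≡ 1702 (mod 117).
Smallest nonnegative: x = 1702 mod 117 = 64.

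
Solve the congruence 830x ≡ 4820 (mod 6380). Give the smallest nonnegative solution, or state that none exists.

590

gcd(6380, 830):
  6380 = 7×830 + 570
  830 = 1×570 + 260
  570 = 2×260 + 50
  260 = 5×50 + 10
  50 = 5×10
so gcd(6380, 830) = 10.
10 divides 4820, so solutions exist.
Back-substitute for Bézout coefficients:
  10 = 260 - 5×50
  ... = 830×(123) + 6380×(-16)
So 830×(123) ≡ 10 (mod 6380); multiply by 482: x ≡ 59286 (mod 638).
Smallest nonnegative: x = 59286 mod 638 = 590.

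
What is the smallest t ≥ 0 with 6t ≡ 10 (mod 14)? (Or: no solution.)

gcd(14, 6) = 2.
2 divides 10, so solutions exist.
By Bézout, 6·(-2) + 14·(1) = 2.
So 6·(-2) ≡ 2 (mod 14); multiply by 5: t ≡ -10 (mod 7).
Smallest nonnegative: t = -10 mod 7 = 4.

4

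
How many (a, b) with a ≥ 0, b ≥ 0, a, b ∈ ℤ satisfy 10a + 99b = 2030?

3

gcd(99, 10) = 1.
By Bézout, 10·(10) + 99·(-1) = 1.
One solution: (5, 20).
General: a = 5 + 99t, b = 20 - 10t.
a ≥ 0 ⇒ t ≥ 0; b ≥ 0 ⇒ t ≤ 2. So t ∈ [0, 2]: 3 solutions.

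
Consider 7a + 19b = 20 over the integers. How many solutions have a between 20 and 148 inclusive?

7

gcd(19, 7) = 1.
By Bézout, 7×(-8) + 19×(3) = 1.
Particular solution: (11, -3).
General solution: a = 11 + 19t, b = -3 - 7t for integer t.
20 ≤ 11 + 19t ≤ 148 gives t ∈ [1, 7], which is 7 values.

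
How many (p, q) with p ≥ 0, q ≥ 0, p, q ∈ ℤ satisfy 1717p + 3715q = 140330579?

22

gcd(3715, 1717) = 1.
By Bézout, 1717·(1798) + 3715·(-831) = 1.
One solution: (2947, 36412).
General: p = 2947 + 3715t, q = 36412 - 1717t.
p ≥ 0 ⇒ t ≥ 0; q ≥ 0 ⇒ t ≤ 21. So t ∈ [0, 21]: 22 solutions.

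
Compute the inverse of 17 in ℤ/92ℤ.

gcd(92, 17):
  92 = 5·17 + 7
  17 = 2·7 + 3
  7 = 2·3 + 1
  3 = 3·1
so gcd(92, 17) = 1.
Back-substitute for Bézout coefficients:
  1 = 7 - 2·3
  ... = 17·(-27) + 92·(5)
So 17·-27 ≡ 1 (mod 92), and -27 mod 92 = 65.

65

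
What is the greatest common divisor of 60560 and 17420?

20

gcd(60560, 17420):
  60560 = 3×17420 + 8300
  17420 = 2×8300 + 820
  8300 = 10×820 + 100
  820 = 8×100 + 20
  100 = 5×20
so gcd(60560, 17420) = 20.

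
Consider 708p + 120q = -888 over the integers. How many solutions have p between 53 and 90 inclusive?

gcd(708, 120):
  708 = 5×120 + 108
  120 = 1×108 + 12
  108 = 9×12
so gcd(708, 120) = 12.
Back-substitute for Bézout coefficients:
  12 = 120 - 1×108
  ... = 708×(-1) + 120×(6)
Scale by -74: particular solution (74, -444); reduce p mod 10: (4, -31).
General solution: p = 4 + 10t, q = -31 - 59t for integer t.
53 ≤ 4 + 10t ≤ 90 gives t ∈ [5, 8], which is 4 values.

4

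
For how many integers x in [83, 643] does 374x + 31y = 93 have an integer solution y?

gcd(374, 31) = 1  (374 = 12·31 + 2, 31 = 15·2 + 1, 2 = 2·1).
Back-substituting, 374·(-15) + 31·(181) = 1.
Scale by 93: particular solution (-1395, 16833); reduce x mod 31: (0, 3).
General solution: x = 0 + 31t, y = 3 - 374t for integer t.
83 ≤ 0 + 31t ≤ 643 gives t ∈ [3, 20], which is 18 values.

18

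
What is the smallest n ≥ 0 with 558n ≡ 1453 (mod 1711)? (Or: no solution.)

gcd(1711, 558):
  1711 = 3·558 + 37
  558 = 15·37 + 3
  37 = 12·3 + 1
  3 = 3·1
so gcd(1711, 558) = 1.
1 divides 1453, so solutions exist.
Back-substitute for Bézout coefficients:
  1 = 37 - 12·3
  ... = 558·(-555) + 1711·(181)
So 558·(-555) ≡ 1 (mod 1711); multiply by 1453: n ≡ -806415 (mod 1711).
Smallest nonnegative: n = -806415 mod 1711 = 1177.

1177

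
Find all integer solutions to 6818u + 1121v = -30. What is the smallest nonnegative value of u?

gcd(6818, 1121):
  6818 = 6*1121 + 92
  1121 = 12*92 + 17
  92 = 5*17 + 7
  17 = 2*7 + 3
  7 = 2*3 + 1
  3 = 3*1
so gcd(6818, 1121) = 1.
1 divides -30, so solutions exist.
Back-substitute for Bézout coefficients:
  1 = 7 - 2*3
  ... = 6818*(329) + 1121*(-2001)
Scale by -30/1 = -30: (u₀, v₀) = (-9870, 60030).
General solution: u = -9870 + 1121t, v = 60030 - 6818t for integer t.
u ≥ 0: smallest is -9870 mod 1121 = 219 (at t = 9), with v = -1332.

219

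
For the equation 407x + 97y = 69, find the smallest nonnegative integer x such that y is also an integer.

gcd(407, 97):
  407 = 4·97 + 19
  97 = 5·19 + 2
  19 = 9·2 + 1
  2 = 2·1
so gcd(407, 97) = 1.
1 divides 69, so solutions exist.
Back-substitute for Bézout coefficients:
  1 = 19 - 9·2
  ... = 407·(46) + 97·(-193)
Scale by 69/1 = 69: (x₀, y₀) = (3174, -13317).
General solution: x = 3174 + 97t, y = -13317 - 407t for integer t.
x ≥ 0: smallest is 3174 mod 97 = 70 (at t = -32), with y = -293.

70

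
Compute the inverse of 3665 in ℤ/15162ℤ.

gcd(15162, 3665) = 1  (15162 = 4*3665 + 502, 3665 = 7*502 + 151, 502 = 3*151 + 49, 151 = 3*49 + 4, 49 = 12*4 + 1, 4 = 4*1).
Back-substituting, 3665*(-3715) + 15162*(898) = 1.
So 3665*-3715 ≡ 1 (mod 15162), and -3715 mod 15162 = 11447.

11447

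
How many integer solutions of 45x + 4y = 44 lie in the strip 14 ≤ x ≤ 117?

gcd(45, 4) = 1  (45 = 11*4 + 1, 4 = 4*1).
Back-substituting, 45*(1) + 4*(-11) = 1.
Scale by 44: particular solution (44, -484); reduce x mod 4: (0, 11).
General solution: x = 0 + 4t, y = 11 - 45t for integer t.
14 ≤ 0 + 4t ≤ 117 gives t ∈ [4, 29], which is 26 values.

26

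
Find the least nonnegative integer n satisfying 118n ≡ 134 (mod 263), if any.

gcd(263, 118):
  263 = 2×118 + 27
  118 = 4×27 + 10
  27 = 2×10 + 7
  10 = 1×7 + 3
  7 = 2×3 + 1
  3 = 3×1
so gcd(263, 118) = 1.
1 divides 134, so solutions exist.
Back-substitute for Bézout coefficients:
  1 = 7 - 2×3
  ... = 118×(-78) + 263×(35)
So 118×(-78) ≡ 1 (mod 263); multiply by 134: n ≡ -10452 (mod 263).
Smallest nonnegative: n = -10452 mod 263 = 68.

68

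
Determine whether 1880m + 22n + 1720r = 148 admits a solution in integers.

yes

gcd(1880, 22) = 2  (1880 = 85*22 + 10, 22 = 2*10 + 2, 10 = 5*2).
gcd(2, 1720) = 2.
2 divides 148, so integer solutions exist.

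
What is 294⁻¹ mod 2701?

gcd(2701, 294) = 1.
By Bézout, 294·(-1277) + 2701·(139) = 1.
So 294·-1277 ≡ 1 (mod 2701), and -1277 mod 2701 = 1424.

1424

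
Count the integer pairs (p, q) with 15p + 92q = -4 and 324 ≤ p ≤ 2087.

gcd(92, 15) = 1.
By Bézout, 15*(43) + 92*(-7) = 1.
Particular solution: (12, -2).
General solution: p = 12 + 92t, q = -2 - 15t for integer t.
324 ≤ 12 + 92t ≤ 2087 gives t ∈ [4, 22], which is 19 values.

19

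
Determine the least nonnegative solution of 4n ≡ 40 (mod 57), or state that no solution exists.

10

gcd(57, 4):
  57 = 14×4 + 1
  4 = 4×1
so gcd(57, 4) = 1.
1 divides 40, so solutions exist.
Back-substitute for Bézout coefficients:
  1 = 57 - 14×4
  ... = 4×(-14) + 57×(1)
So 4×(-14) ≡ 1 (mod 57); multiply by 40: n ≡ -560 (mod 57).
Smallest nonnegative: n = -560 mod 57 = 10.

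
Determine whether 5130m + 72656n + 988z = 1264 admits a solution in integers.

gcd(72656, 5130) = 38  (72656 = 14·5130 + 836, 5130 = 6·836 + 114, 836 = 7·114 + 38, 114 = 3·38).
gcd(38, 988) = 38.
38 does not divide 1264 (remainder 10), so no integer solutions.

no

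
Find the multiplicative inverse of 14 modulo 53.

gcd(53, 14) = 1  (53 = 3*14 + 11, 14 = 1*11 + 3, 11 = 3*3 + 2, 3 = 1*2 + 1, 2 = 2*1).
Back-substituting, 14*(19) + 53*(-5) = 1.
So 14*19 ≡ 1 (mod 53), and 19 mod 53 = 19.

19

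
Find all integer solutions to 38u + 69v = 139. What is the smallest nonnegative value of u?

20

gcd(69, 38):
  69 = 1×38 + 31
  38 = 1×31 + 7
  31 = 4×7 + 3
  7 = 2×3 + 1
  3 = 3×1
so gcd(69, 38) = 1.
1 divides 139, so solutions exist.
Back-substitute for Bézout coefficients:
  1 = 7 - 2×3
  ... = 38×(20) + 69×(-11)
Scale by 139/1 = 139: (u₀, v₀) = (2780, -1529).
General solution: u = 2780 + 69t, v = -1529 - 38t for integer t.
u ≥ 0: smallest is 2780 mod 69 = 20 (at t = -40), with v = -9.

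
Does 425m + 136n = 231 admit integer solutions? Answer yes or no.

gcd(425, 136) = 17  (425 = 3×136 + 17, 136 = 8×17).
17 does not divide 231 (remainder 10), so no integer solutions.

no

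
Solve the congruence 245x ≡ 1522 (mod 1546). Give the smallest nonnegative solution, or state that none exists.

246

gcd(1546, 245):
  1546 = 6×245 + 76
  245 = 3×76 + 17
  76 = 4×17 + 8
  17 = 2×8 + 1
  8 = 8×1
so gcd(1546, 245) = 1.
1 divides 1522, so solutions exist.
Back-substitute for Bézout coefficients:
  1 = 17 - 2×8
  ... = 245×(183) + 1546×(-29)
So 245×(183) ≡ 1 (mod 1546); multiply by 1522: x ≡ 278526 (mod 1546).
Smallest nonnegative: x = 278526 mod 1546 = 246.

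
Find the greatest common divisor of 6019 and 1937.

gcd(6019, 1937):
  6019 = 3*1937 + 208
  1937 = 9*208 + 65
  208 = 3*65 + 13
  65 = 5*13
so gcd(6019, 1937) = 13.

13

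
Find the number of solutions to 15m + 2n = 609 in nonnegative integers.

gcd(15, 2):
  15 = 7·2 + 1
  2 = 2·1
so gcd(15, 2) = 1.
Back-substitute for Bézout coefficients:
  1 = 15 - 7·2
  ... = 15·(1) + 2·(-7)
Scale by 609: one solution is (609, -4263). Reduce m mod 2: (1, 297).
General: m = 1 + 2t, n = 297 - 15t.
m ≥ 0 ⇒ t ≥ 0; n ≥ 0 ⇒ t ≤ 19. So t ∈ [0, 19]: 20 solutions.

20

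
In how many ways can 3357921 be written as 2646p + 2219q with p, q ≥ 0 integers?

4

gcd(2646, 2219):
  2646 = 1*2219 + 427
  2219 = 5*427 + 84
  427 = 5*84 + 7
  84 = 12*7
so gcd(2646, 2219) = 7.
Back-substitute for Bézout coefficients:
  7 = 427 - 5*84
  ... = 2646*(26) + 2219*(-31)
Scale by 479703: one solution is (12472278, -14870793). Reduce p mod 317: (230, 1239).
General: p = 230 + 317t, q = 1239 - 378t.
p ≥ 0 ⇒ t ≥ 0; q ≥ 0 ⇒ t ≤ 3. So t ∈ [0, 3]: 4 solutions.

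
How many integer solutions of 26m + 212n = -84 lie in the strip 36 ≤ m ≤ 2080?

gcd(212, 26):
  212 = 8×26 + 4
  26 = 6×4 + 2
  4 = 2×2
so gcd(212, 26) = 2.
Back-substitute for Bézout coefficients:
  2 = 26 - 6×4
  ... = 26×(49) + 212×(-6)
Scale by -42: particular solution (-2058, 252); reduce m mod 106: (62, -8).
General solution: m = 62 + 106t, n = -8 - 13t for integer t.
36 ≤ 62 + 106t ≤ 2080 gives t ∈ [0, 19], which is 20 values.

20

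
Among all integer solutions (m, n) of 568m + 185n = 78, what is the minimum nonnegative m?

gcd(568, 185) = 1.
1 divides 78, so solutions exist.
By Bézout, 568×(57) + 185×(-175) = 1.
Scale by 78/1 = 78: (m₀, n₀) = (4446, -13650).
General solution: m = 4446 + 185t, n = -13650 - 568t for integer t.
m ≥ 0: smallest is 4446 mod 185 = 6 (at t = -24), with n = -18.

6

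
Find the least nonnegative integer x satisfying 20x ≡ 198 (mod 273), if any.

201

gcd(273, 20) = 1.
1 divides 198, so solutions exist.
By Bézout, 20×(41) + 273×(-3) = 1.
So 20×(41) ≡ 1 (mod 273); multiply by 198: x ≡ 8118 (mod 273).
Smallest nonnegative: x = 8118 mod 273 = 201.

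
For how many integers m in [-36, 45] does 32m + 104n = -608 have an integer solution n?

6

gcd(104, 32) = 8  (104 = 3·32 + 8, 32 = 4·8).
Back-substituting, 32·(-3) + 104·(1) = 8.
Scale by -76: particular solution (228, -76); reduce m mod 13: (7, -8).
General solution: m = 7 + 13t, n = -8 - 4t for integer t.
-36 ≤ 7 + 13t ≤ 45 gives t ∈ [-3, 2], which is 6 values.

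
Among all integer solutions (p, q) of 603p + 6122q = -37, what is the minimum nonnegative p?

gcd(6122, 603):
  6122 = 10×603 + 92
  603 = 6×92 + 51
  92 = 1×51 + 41
  51 = 1×41 + 10
  41 = 4×10 + 1
  10 = 10×1
so gcd(6122, 603) = 1.
1 divides -37, so solutions exist.
Back-substitute for Bézout coefficients:
  1 = 41 - 4×10
  ... = 603×(-599) + 6122×(59)
Scale by -37/1 = -37: (p₀, q₀) = (22163, -2183).
General solution: p = 22163 + 6122t, q = -2183 - 603t for integer t.
p ≥ 0: smallest is 22163 mod 6122 = 3797 (at t = -3), with q = -374.

3797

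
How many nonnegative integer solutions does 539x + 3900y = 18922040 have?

9

gcd(3900, 539) = 1.
By Bézout, 539·(1259) + 3900·(-174) = 1.
One solution: (2560, 4498).
General: x = 2560 + 3900t, y = 4498 - 539t.
x ≥ 0 ⇒ t ≥ 0; y ≥ 0 ⇒ t ≤ 8. So t ∈ [0, 8]: 9 solutions.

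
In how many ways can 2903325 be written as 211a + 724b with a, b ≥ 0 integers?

gcd(724, 211) = 1  (724 = 3×211 + 91, 211 = 2×91 + 29, 91 = 3×29 + 4, 29 = 7×4 + 1, 4 = 4×1).
Back-substituting, 211×(175) + 724×(-51) = 1.
Scale by 2903325: one solution is (508081875, -148069575). Reduce a mod 724: (395, 3895).
General: a = 395 + 724t, b = 3895 - 211t.
a ≥ 0 ⇒ t ≥ 0; b ≥ 0 ⇒ t ≤ 18. So t ∈ [0, 18]: 19 solutions.

19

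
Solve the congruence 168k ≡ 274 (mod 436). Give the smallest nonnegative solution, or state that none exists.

gcd(436, 168):
  436 = 2·168 + 100
  168 = 1·100 + 68
  100 = 1·68 + 32
  68 = 2·32 + 4
  32 = 8·4
so gcd(436, 168) = 4.
4 does not divide 274, so the congruence has no solution.

no solution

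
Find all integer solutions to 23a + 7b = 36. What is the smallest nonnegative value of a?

4

gcd(23, 7) = 1  (23 = 3·7 + 2, 7 = 3·2 + 1, 2 = 2·1).
1 divides 36, so solutions exist.
Back-substituting, 23·(-3) + 7·(10) = 1.
Scale by 36/1 = 36: (a₀, b₀) = (-108, 360).
General solution: a = -108 + 7t, b = 360 - 23t for integer t.
a ≥ 0: smallest is -108 mod 7 = 4 (at t = 16), with b = -8.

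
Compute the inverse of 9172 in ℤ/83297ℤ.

44818

gcd(83297, 9172) = 1  (83297 = 9*9172 + 749, 9172 = 12*749 + 184, 749 = 4*184 + 13, 184 = 14*13 + 2, 13 = 6*2 + 1, 2 = 2*1).
Back-substituting, 9172*(-38479) + 83297*(4237) = 1.
So 9172*-38479 ≡ 1 (mod 83297), and -38479 mod 83297 = 44818.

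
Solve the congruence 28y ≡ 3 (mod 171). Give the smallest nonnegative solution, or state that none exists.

gcd(171, 28):
  171 = 6·28 + 3
  28 = 9·3 + 1
  3 = 3·1
so gcd(171, 28) = 1.
1 divides 3, so solutions exist.
Back-substitute for Bézout coefficients:
  1 = 28 - 9·3
  ... = 28·(55) + 171·(-9)
So 28·(55) ≡ 1 (mod 171); multiply by 3: y ≡ 165 (mod 171).
Smallest nonnegative: y = 165 mod 171 = 165.

165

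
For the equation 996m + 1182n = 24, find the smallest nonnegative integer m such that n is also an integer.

38

gcd(1182, 996) = 6.
6 divides 24, so solutions exist.
By Bézout, 996*(-89) + 1182*(75) = 6.
Scale by 24/6 = 4: (m₀, n₀) = (-356, 300).
General solution: m = -356 + 197t, n = 300 - 166t for integer t.
m ≥ 0: smallest is -356 mod 197 = 38 (at t = 2), with n = -32.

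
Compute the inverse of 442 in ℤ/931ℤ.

99

gcd(931, 442) = 1.
By Bézout, 442×(99) + 931×(-47) = 1.
So 442×99 ≡ 1 (mod 931), and 99 mod 931 = 99.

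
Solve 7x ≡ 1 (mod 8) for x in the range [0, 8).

7

gcd(8, 7) = 1  (8 = 1·7 + 1, 7 = 7·1).
Back-substituting, 7·(-1) + 8·(1) = 1.
So 7·-1 ≡ 1 (mod 8), and -1 mod 8 = 7.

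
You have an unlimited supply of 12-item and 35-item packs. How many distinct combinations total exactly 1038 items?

Need nonnegative integers with 12j + 35k = 1038.
gcd(12, 35) = 1, and 12·(3) + 35·(-1) = 1.
So (j₀, k₀) = (3114, -1038); general j = 3114 + 35t, k = -1038 - 12t.
j ≥ 0 ⇒ t ≥ -88; k ≥ 0 ⇒ t ≤ -87. That's 2 values of t.

2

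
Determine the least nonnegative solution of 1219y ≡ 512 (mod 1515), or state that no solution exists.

gcd(1515, 1219) = 1.
1 divides 512, so solutions exist.
By Bézout, 1219*(-476) + 1515*(383) = 1.
So 1219*(-476) ≡ 1 (mod 1515); multiply by 512: y ≡ -243712 (mod 1515).
Smallest nonnegative: y = -243712 mod 1515 = 203.

203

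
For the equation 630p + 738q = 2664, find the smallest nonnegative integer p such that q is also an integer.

30

gcd(738, 630):
  738 = 1·630 + 108
  630 = 5·108 + 90
  108 = 1·90 + 18
  90 = 5·18
so gcd(738, 630) = 18.
18 divides 2664, so solutions exist.
Back-substitute for Bézout coefficients:
  18 = 108 - 1·90
  ... = 630·(-7) + 738·(6)
Scale by 2664/18 = 148: (p₀, q₀) = (-1036, 888).
General solution: p = -1036 + 41t, q = 888 - 35t for integer t.
p ≥ 0: smallest is -1036 mod 41 = 30 (at t = 26), with q = -22.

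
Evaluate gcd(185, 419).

1

gcd(419, 185):
  419 = 2·185 + 49
  185 = 3·49 + 38
  49 = 1·38 + 11
  38 = 3·11 + 5
  11 = 2·5 + 1
  5 = 5·1
so gcd(419, 185) = 1.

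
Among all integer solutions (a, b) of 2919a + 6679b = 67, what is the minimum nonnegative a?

3931

gcd(6679, 2919) = 1  (6679 = 2·2919 + 841, 2919 = 3·841 + 396, 841 = 2·396 + 49, 396 = 8·49 + 4, 49 = 12·4 + 1, 4 = 4·1).
1 divides 67, so solutions exist.
Back-substituting, 2919·(-1636) + 6679·(715) = 1.
Scale by 67/1 = 67: (a₀, b₀) = (-109612, 47905).
General solution: a = -109612 + 6679t, b = 47905 - 2919t for integer t.
a ≥ 0: smallest is -109612 mod 6679 = 3931 (at t = 17), with b = -1718.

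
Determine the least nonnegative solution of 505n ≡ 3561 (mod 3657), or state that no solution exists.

gcd(3657, 505) = 1  (3657 = 7*505 + 122, 505 = 4*122 + 17, 122 = 7*17 + 3, 17 = 5*3 + 2, 3 = 1*2 + 1, 2 = 2*1).
1 divides 3561, so solutions exist.
Back-substituting, 505*(-1289) + 3657*(178) = 1.
So 505*(-1289) ≡ 1 (mod 3657); multiply by 3561: n ≡ -4590129 (mod 3657).
Smallest nonnegative: n = -4590129 mod 3657 = 3063.

3063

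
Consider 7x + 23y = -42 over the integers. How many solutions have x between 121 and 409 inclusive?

13

gcd(23, 7):
  23 = 3×7 + 2
  7 = 3×2 + 1
  2 = 2×1
so gcd(23, 7) = 1.
Back-substitute for Bézout coefficients:
  1 = 7 - 3×2
  ... = 7×(10) + 23×(-3)
Scale by -42: particular solution (-420, 126); reduce x mod 23: (17, -7).
General solution: x = 17 + 23t, y = -7 - 7t for integer t.
121 ≤ 17 + 23t ≤ 409 gives t ∈ [5, 17], which is 13 values.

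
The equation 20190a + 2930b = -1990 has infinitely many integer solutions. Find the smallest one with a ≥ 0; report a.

gcd(20190, 2930) = 10.
10 divides -1990, so solutions exist.
By Bézout, 20190*(119) + 2930*(-820) = 10.
Scale by -1990/10 = -199: (a₀, b₀) = (-23681, 163180).
General solution: a = -23681 + 293t, b = 163180 - 2019t for integer t.
a ≥ 0: smallest is -23681 mod 293 = 52 (at t = 81), with b = -359.

52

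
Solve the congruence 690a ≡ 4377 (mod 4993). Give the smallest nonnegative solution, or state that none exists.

1895

gcd(4993, 690) = 1  (4993 = 7×690 + 163, 690 = 4×163 + 38, 163 = 4×38 + 11, 38 = 3×11 + 5, 11 = 2×5 + 1, 5 = 5×1).
1 divides 4377, so solutions exist.
Back-substituting, 690×(-919) + 4993×(127) = 1.
So 690×(-919) ≡ 1 (mod 4993); multiply by 4377: a ≡ -4022463 (mod 4993).
Smallest nonnegative: a = -4022463 mod 4993 = 1895.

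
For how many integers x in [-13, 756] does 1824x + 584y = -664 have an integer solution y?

11

gcd(1824, 584) = 8.
By Bézout, 1824*(-8) + 584*(25) = 8.
Particular solution: (7, -23).
General solution: x = 7 + 73t, y = -23 - 228t for integer t.
-13 ≤ 7 + 73t ≤ 756 gives t ∈ [0, 10], which is 11 values.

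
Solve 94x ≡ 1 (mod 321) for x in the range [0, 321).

gcd(321, 94):
  321 = 3·94 + 39
  94 = 2·39 + 16
  39 = 2·16 + 7
  16 = 2·7 + 2
  7 = 3·2 + 1
  2 = 2·1
so gcd(321, 94) = 1.
Back-substitute for Bézout coefficients:
  1 = 7 - 3·2
  ... = 94·(-140) + 321·(41)
So 94·-140 ≡ 1 (mod 321), and -140 mod 321 = 181.

181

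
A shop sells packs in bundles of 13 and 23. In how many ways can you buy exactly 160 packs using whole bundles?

Need nonnegative integers with 13j + 23k = 160.
gcd(13, 23) = 1, and 13·(-7) + 23·(4) = 1.
So (j₀, k₀) = (-1120, 640); general j = -1120 + 23t, k = 640 - 13t.
j ≥ 0 ⇒ t ≥ 49; k ≥ 0 ⇒ t ≤ 49. That's 1 value of t.

1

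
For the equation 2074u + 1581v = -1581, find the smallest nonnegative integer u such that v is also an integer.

gcd(2074, 1581):
  2074 = 1*1581 + 493
  1581 = 3*493 + 102
  493 = 4*102 + 85
  102 = 1*85 + 17
  85 = 5*17
so gcd(2074, 1581) = 17.
17 divides -1581, so solutions exist.
Back-substitute for Bézout coefficients:
  17 = 102 - 1*85
  ... = 2074*(-16) + 1581*(21)
Scale by -1581/17 = -93: (u₀, v₀) = (1488, -1953).
General solution: u = 1488 + 93t, v = -1953 - 122t for integer t.
u ≥ 0: smallest is 1488 mod 93 = 0 (at t = -16), with v = -1.

0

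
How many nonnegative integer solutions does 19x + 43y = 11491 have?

gcd(43, 19) = 1.
By Bézout, 19*(-9) + 43*(4) = 1.
One solution: (39, 250).
General: x = 39 + 43t, y = 250 - 19t.
x ≥ 0 ⇒ t ≥ 0; y ≥ 0 ⇒ t ≤ 13. So t ∈ [0, 13]: 14 solutions.

14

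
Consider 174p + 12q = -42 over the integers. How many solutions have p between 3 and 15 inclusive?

7

gcd(174, 12) = 6.
By Bézout, 174·(1) + 12·(-14) = 6.
Particular solution: (1, -18).
General solution: p = 1 + 2t, q = -18 - 29t for integer t.
3 ≤ 1 + 2t ≤ 15 gives t ∈ [1, 7], which is 7 values.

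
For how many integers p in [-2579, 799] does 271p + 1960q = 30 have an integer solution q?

2

gcd(1960, 271):
  1960 = 7×271 + 63
  271 = 4×63 + 19
  63 = 3×19 + 6
  19 = 3×6 + 1
  6 = 6×1
so gcd(1960, 271) = 1.
Back-substitute for Bézout coefficients:
  1 = 19 - 3×6
  ... = 271×(311) + 1960×(-43)
Scale by 30: particular solution (9330, -1290); reduce p mod 1960: (1490, -206).
General solution: p = 1490 + 1960t, q = -206 - 271t for integer t.
-2579 ≤ 1490 + 1960t ≤ 799 gives t ∈ [-2, -1], which is 2 values.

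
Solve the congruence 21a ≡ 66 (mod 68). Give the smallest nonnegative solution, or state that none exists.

42

gcd(68, 21):
  68 = 3·21 + 5
  21 = 4·5 + 1
  5 = 5·1
so gcd(68, 21) = 1.
1 divides 66, so solutions exist.
Back-substitute for Bézout coefficients:
  1 = 21 - 4·5
  ... = 21·(13) + 68·(-4)
So 21·(13) ≡ 1 (mod 68); multiply by 66: a ≡ 858 (mod 68).
Smallest nonnegative: a = 858 mod 68 = 42.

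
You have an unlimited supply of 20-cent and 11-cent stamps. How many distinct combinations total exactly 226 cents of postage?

1

Need nonnegative integers with 20j + 11k = 226.
gcd(20, 11) = 1, and 20·(5) + 11·(-9) = 1.
So (j₀, k₀) = (1130, -2034); general j = 1130 + 11t, k = -2034 - 20t.
j ≥ 0 ⇒ t ≥ -102; k ≥ 0 ⇒ t ≤ -102. That's 1 value of t.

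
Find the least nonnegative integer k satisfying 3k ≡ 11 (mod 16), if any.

9

gcd(16, 3):
  16 = 5×3 + 1
  3 = 3×1
so gcd(16, 3) = 1.
1 divides 11, so solutions exist.
Back-substitute for Bézout coefficients:
  1 = 16 - 5×3
  ... = 3×(-5) + 16×(1)
So 3×(-5) ≡ 1 (mod 16); multiply by 11: k ≡ -55 (mod 16).
Smallest nonnegative: k = -55 mod 16 = 9.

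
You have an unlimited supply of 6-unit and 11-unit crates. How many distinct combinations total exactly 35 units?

Need nonnegative integers with 6j + 11k = 35.
gcd(6, 11) = 1, and 6·(2) + 11·(-1) = 1.
So (j₀, k₀) = (70, -35); general j = 70 + 11t, k = -35 - 6t.
j ≥ 0 ⇒ t ≥ -6; k ≥ 0 ⇒ t ≤ -6. That's 1 value of t.

1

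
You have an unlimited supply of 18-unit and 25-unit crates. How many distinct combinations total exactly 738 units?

2

Need nonnegative integers with 18j + 25k = 738.
gcd(18, 25) = 1, and 18·(7) + 25·(-5) = 1.
So (j₀, k₀) = (5166, -3690); general j = 5166 + 25t, k = -3690 - 18t.
j ≥ 0 ⇒ t ≥ -206; k ≥ 0 ⇒ t ≤ -205. That's 2 values of t.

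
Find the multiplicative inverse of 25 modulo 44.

37

gcd(44, 25) = 1.
By Bézout, 25×(-7) + 44×(4) = 1.
So 25×-7 ≡ 1 (mod 44), and -7 mod 44 = 37.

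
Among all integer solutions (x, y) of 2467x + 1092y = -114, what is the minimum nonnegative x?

1026

gcd(2467, 1092) = 1.
1 divides -114, so solutions exist.
By Bézout, 2467×(355) + 1092×(-802) = 1.
Scale by -114/1 = -114: (x₀, y₀) = (-40470, 91428).
General solution: x = -40470 + 1092t, y = 91428 - 2467t for integer t.
x ≥ 0: smallest is -40470 mod 1092 = 1026 (at t = 38), with y = -2318.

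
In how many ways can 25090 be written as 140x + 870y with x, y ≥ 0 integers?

gcd(870, 140) = 10  (870 = 6*140 + 30, 140 = 4*30 + 20, 30 = 1*20 + 10, 20 = 2*10).
Back-substituting, 140*(-31) + 870*(5) = 10.
Scale by 2509: one solution is (-77779, 12545). Reduce x mod 87: (86, 15).
General: x = 86 + 87t, y = 15 - 14t.
x ≥ 0 ⇒ t ≥ 0; y ≥ 0 ⇒ t ≤ 1. So t ∈ [0, 1]: 2 solutions.

2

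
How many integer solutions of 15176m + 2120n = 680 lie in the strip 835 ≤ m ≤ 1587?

3

gcd(15176, 2120) = 8.
By Bézout, 15176×(-82) + 2120×(587) = 8.
Particular solution: (185, -1324).
General solution: m = 185 + 265t, n = -1324 - 1897t for integer t.
835 ≤ 185 + 265t ≤ 1587 gives t ∈ [3, 5], which is 3 values.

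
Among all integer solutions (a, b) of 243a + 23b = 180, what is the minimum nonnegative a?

5

gcd(243, 23):
  243 = 10×23 + 13
  23 = 1×13 + 10
  13 = 1×10 + 3
  10 = 3×3 + 1
  3 = 3×1
so gcd(243, 23) = 1.
1 divides 180, so solutions exist.
Back-substitute for Bézout coefficients:
  1 = 10 - 3×3
  ... = 243×(-7) + 23×(74)
Scale by 180/1 = 180: (a₀, b₀) = (-1260, 13320).
General solution: a = -1260 + 23t, b = 13320 - 243t for integer t.
a ≥ 0: smallest is -1260 mod 23 = 5 (at t = 55), with b = -45.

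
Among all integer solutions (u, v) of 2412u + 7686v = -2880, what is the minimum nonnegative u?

190

gcd(7686, 2412) = 18.
18 divides -2880, so solutions exist.
By Bézout, 2412·(-188) + 7686·(59) = 18.
Scale by -2880/18 = -160: (u₀, v₀) = (30080, -9440).
General solution: u = 30080 + 427t, v = -9440 - 134t for integer t.
u ≥ 0: smallest is 30080 mod 427 = 190 (at t = -70), with v = -60.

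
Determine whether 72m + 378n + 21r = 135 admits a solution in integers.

gcd(378, 72) = 18  (378 = 5·72 + 18, 72 = 4·18).
gcd(18, 21) = 3.
3 divides 135, so integer solutions exist.

yes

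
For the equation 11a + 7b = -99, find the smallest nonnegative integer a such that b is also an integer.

gcd(11, 7) = 1.
1 divides -99, so solutions exist.
By Bézout, 11·(2) + 7·(-3) = 1.
Scale by -99/1 = -99: (a₀, b₀) = (-198, 297).
General solution: a = -198 + 7t, b = 297 - 11t for integer t.
a ≥ 0: smallest is -198 mod 7 = 5 (at t = 29), with b = -22.

5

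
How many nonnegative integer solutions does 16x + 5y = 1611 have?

20

gcd(16, 5):
  16 = 3*5 + 1
  5 = 5*1
so gcd(16, 5) = 1.
Back-substitute for Bézout coefficients:
  1 = 16 - 3*5
  ... = 16*(1) + 5*(-3)
Scale by 1611: one solution is (1611, -4833). Reduce x mod 5: (1, 319).
General: x = 1 + 5t, y = 319 - 16t.
x ≥ 0 ⇒ t ≥ 0; y ≥ 0 ⇒ t ≤ 19. So t ∈ [0, 19]: 20 solutions.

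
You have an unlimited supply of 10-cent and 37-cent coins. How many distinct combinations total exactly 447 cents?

2

Need nonnegative integers with 10j + 37k = 447.
gcd(10, 37) = 1, and 10·(-11) + 37·(3) = 1.
So (j₀, k₀) = (-4917, 1341); general j = -4917 + 37t, k = 1341 - 10t.
j ≥ 0 ⇒ t ≥ 133; k ≥ 0 ⇒ t ≤ 134. That's 2 values of t.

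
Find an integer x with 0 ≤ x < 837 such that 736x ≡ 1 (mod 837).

58

gcd(837, 736) = 1.
By Bézout, 736×(58) + 837×(-51) = 1.
So 736×58 ≡ 1 (mod 837), and 58 mod 837 = 58.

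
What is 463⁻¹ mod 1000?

527

gcd(1000, 463) = 1  (1000 = 2·463 + 74, 463 = 6·74 + 19, 74 = 3·19 + 17, 19 = 1·17 + 2, 17 = 8·2 + 1, 2 = 2·1).
Back-substituting, 463·(-473) + 1000·(219) = 1.
So 463·-473 ≡ 1 (mod 1000), and -473 mod 1000 = 527.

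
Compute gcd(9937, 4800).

1

gcd(9937, 4800) = 1  (9937 = 2*4800 + 337, 4800 = 14*337 + 82, 337 = 4*82 + 9, 82 = 9*9 + 1, 9 = 9*1).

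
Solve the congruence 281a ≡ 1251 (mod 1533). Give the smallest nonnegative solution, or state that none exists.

1041

gcd(1533, 281) = 1  (1533 = 5*281 + 128, 281 = 2*128 + 25, 128 = 5*25 + 3, 25 = 8*3 + 1, 3 = 3*1).
1 divides 1251, so solutions exist.
Back-substituting, 281*(491) + 1533*(-90) = 1.
So 281*(491) ≡ 1 (mod 1533); multiply by 1251: a ≡ 614241 (mod 1533).
Smallest nonnegative: a = 614241 mod 1533 = 1041.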